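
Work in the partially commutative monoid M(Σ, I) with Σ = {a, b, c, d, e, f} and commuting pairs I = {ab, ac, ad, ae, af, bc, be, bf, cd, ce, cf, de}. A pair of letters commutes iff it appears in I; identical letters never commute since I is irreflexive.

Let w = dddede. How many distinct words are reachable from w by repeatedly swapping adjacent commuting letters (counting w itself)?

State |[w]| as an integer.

0(d) covers ∅
1(d) covers 0:d
2(d) covers 1:d
3(e) covers ∅
4(d) covers 2:d
5(e) covers 3:e
floor of heap: 0:d, 3:e
completions by unplaced set U, small U first (add the entries for U minus each lowest piece of U):
  |U|=1: {4}:1  {5}:1
  |U|=2: {2,4}:1  {3,5}:1  {4,5}:2
  |U|=3: {1,2,4}:1  {2,4,5}:3  {3,4,5}:3
  |U|=4: {0,1,2,4}:1  {1,2,4,5}:4  {2,3,4,5}:6
  start at 0(d): 10
  start at 3(e): 5
sum over floor = 15

15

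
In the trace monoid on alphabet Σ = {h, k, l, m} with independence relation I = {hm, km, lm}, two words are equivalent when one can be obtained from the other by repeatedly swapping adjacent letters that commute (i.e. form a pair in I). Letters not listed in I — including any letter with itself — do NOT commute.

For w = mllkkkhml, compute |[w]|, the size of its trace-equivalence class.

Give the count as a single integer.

#0=m has no predecessor
#1=l has no predecessor
#2=l depends on [1:l]
#3=k depends on [2:l]
#4=k depends on [3:k]
#5=k depends on [4:k]
#6=h depends on [5:k]
#7=m depends on [0:m]
#8=l depends on [6:h]
sources: [0:m, 1:l]
N(rest) = Σ N(rest − s) over sources s of rest; N(one piece) = 1:
  size 1 → [7]=1  [8]=1
  size 2 → [0,7]=1  [6,8]=1  [7,8]=2
  size 3 → [0,7,8]=3  [5,6,8]=1  [6,7,8]=3
  size 4 → [0,6,7,8]=6  [4,5,6,8]=1  [5,6,7,8]=4
  size 5 → [0,5,6,7,8]=10  [3,4,5,6,8]=1  [4,5,6,7,8]=5
  size 6 → [0,4,5,6,7,8]=15  [2,3,4,5,6,8]=1  [3,4,5,6,7,8]=6
  size 7 → [0,3,4,5,6,7,8]=21  [1,2,3,4,5,6,8]=1  [2,3,4,5,6,7,8]=7
  first=0(m) contributes 8
  first=1(l) contributes 28
|[w]| = 36

36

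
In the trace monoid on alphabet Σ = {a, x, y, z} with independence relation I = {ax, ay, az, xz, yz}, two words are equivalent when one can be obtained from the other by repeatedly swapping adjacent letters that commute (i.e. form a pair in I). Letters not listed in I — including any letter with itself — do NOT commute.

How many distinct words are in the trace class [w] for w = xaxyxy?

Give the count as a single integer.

6

0(x) covers ∅
1(a) covers ∅
2(x) covers 0:x
3(y) covers 2:x
4(x) covers 3:y
5(y) covers 4:x
floor of heap: 0:x, 1:a
completions by unplaced set U, small U first (add the entries for U minus each lowest piece of U):
  |U|=1: {1}:1  {5}:1
  |U|=2: {1,5}:2  {4,5}:1
  |U|=3: {1,4,5}:3  {3,4,5}:1
  |U|=4: {1,3,4,5}:4  {2,3,4,5}:1
  start at 0(x): 5
  start at 1(a): 1
sum over floor = 6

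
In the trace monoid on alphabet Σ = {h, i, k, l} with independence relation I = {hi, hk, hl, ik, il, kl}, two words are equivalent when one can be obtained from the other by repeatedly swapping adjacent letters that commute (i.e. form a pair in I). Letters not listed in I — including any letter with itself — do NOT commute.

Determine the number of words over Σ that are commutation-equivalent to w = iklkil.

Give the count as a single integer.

drop 0:i onto floor
drop 1:k onto floor
drop 2:l onto floor
drop 3:k onto {1:k}
drop 4:i onto {0:i}
drop 5:l onto {2:l}
ground layer = {0:i, 1:k, 2:l}
drop-orders for the pieces not yet dropped (sum over which currently-grounded one goes next):
  1 to go: {3} 1  {4} 1  {5} 1
  2 to go: {0,4} 1  {1,3} 1  {2,5} 1  {3,4} 2  {3,5} 2  {4,5} 2
  3 to go: {0,3,4} 3  {0,4,5} 3  {1,3,4} 3  {1,3,5} 3  {2,3,5} 3  {2,4,5} 3  {3,4,5} 6
  4 to go: {0,1,3,4} 6  {0,2,4,5} 6  {0,3,4,5} 12  {1,2,3,5} 6  {1,3,4,5} 12  {2,3,4,5} 12
  if 0:i drops first: 30 orders
  if 1:k drops first: 30 orders
  if 2:l drops first: 30 orders
heap linearizations: 90

90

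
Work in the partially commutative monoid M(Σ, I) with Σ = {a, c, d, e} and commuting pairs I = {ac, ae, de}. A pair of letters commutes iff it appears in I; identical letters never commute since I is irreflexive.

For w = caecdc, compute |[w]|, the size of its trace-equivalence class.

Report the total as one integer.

0(c) covers ∅
1(a) covers ∅
2(e) covers 0:c
3(c) covers 2:e
4(d) covers 1:a, 3:c
5(c) covers 4:d
floor of heap: 0:c, 1:a
completions by unplaced set U, small U first (add the entries for U minus each lowest piece of U):
  |U|=1: {5}:1
  |U|=2: {4,5}:1
  |U|=3: {1,4,5}:1  {3,4,5}:1
  |U|=4: {1,3,4,5}:2  {2,3,4,5}:1
  start at 0(c): 3
  start at 1(a): 1
sum over floor = 4

4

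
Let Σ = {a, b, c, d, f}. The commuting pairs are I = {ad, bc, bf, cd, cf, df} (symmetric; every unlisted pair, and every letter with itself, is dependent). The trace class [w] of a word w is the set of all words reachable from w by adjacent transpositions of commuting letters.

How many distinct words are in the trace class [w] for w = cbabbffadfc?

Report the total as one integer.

#0=c has no predecessor
#1=b has no predecessor
#2=a depends on [0:c, 1:b]
#3=b depends on [2:a]
#4=b depends on [3:b]
#5=f depends on [2:a]
#6=f depends on [5:f]
#7=a depends on [4:b, 6:f]
#8=d depends on [4:b]
#9=f depends on [7:a]
#10=c depends on [7:a]
sources: [0:c, 1:b]
N(rest) = Σ N(rest − s) over sources s of rest; N(one piece) = 1:
  size 1 → [8]=1  [9]=1  [10]=1
  size 2 → [8,9]=2  [8,10]=2  [9,10]=2
  size 3 → [7,9,10]=2  [8,9,10]=6
  size 4 → [6,7,9,10]=2  [7,8,9,10]=8
  size 5 → [4,7,8,9,10]=8  [5,6,7,9,10]=2  [6,7,8,9,10]=10
  size 6 → [3,4,7,8,9,10]=8  [4,6,7,8,9,10]=18  [5,6,7,8,9,10]=12
  size 7 → [3,4,6,7,8,9,10]=26  [4,5,6,7,8,9,10]=30
  size 8 → [3,4,5,6,7,8,9,10]=56
  size 9 → [2,3,4,5,6,7,8,9,10]=56
  first=0(c) contributes 56
  first=1(b) contributes 56
|[w]| = 112

112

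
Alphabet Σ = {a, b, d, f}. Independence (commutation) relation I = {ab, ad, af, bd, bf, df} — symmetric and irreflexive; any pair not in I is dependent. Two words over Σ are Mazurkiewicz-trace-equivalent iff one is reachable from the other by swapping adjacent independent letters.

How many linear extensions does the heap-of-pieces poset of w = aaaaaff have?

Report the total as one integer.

21

0(a) covers ∅
1(a) covers 0:a
2(a) covers 1:a
3(a) covers 2:a
4(a) covers 3:a
5(f) covers ∅
6(f) covers 5:f
floor of heap: 0:a, 5:f
completions by unplaced set U, small U first (add the entries for U minus each lowest piece of U):
  |U|=1: {4}:1  {6}:1
  |U|=2: {3,4}:1  {4,6}:2  {5,6}:1
  |U|=3: {2,3,4}:1  {3,4,6}:3  {4,5,6}:3
  |U|=4: {1,2,3,4}:1  {2,3,4,6}:4  {3,4,5,6}:6
  |U|=5: {0,1,2,3,4}:1  {1,2,3,4,6}:5  {2,3,4,5,6}:10
  start at 0(a): 15
  start at 5(f): 6
sum over floor = 21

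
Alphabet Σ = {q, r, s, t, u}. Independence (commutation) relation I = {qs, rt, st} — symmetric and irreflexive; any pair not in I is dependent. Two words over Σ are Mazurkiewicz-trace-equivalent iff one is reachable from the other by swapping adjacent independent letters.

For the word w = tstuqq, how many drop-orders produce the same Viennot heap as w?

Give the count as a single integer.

0(t) covers ∅
1(s) covers ∅
2(t) covers 0:t
3(u) covers 1:s, 2:t
4(q) covers 3:u
5(q) covers 4:q
floor of heap: 0:t, 1:s
completions by unplaced set U, small U first (add the entries for U minus each lowest piece of U):
  |U|=1: {5}:1
  |U|=2: {4,5}:1
  |U|=3: {3,4,5}:1
  |U|=4: {1,3,4,5}:1  {2,3,4,5}:1
  start at 0(t): 2
  start at 1(s): 1
sum over floor = 3

3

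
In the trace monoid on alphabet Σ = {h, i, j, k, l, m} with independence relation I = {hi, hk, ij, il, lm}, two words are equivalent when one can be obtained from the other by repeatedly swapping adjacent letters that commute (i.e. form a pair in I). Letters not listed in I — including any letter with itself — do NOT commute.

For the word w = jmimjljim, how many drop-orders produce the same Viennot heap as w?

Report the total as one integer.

4

0(j) covers ∅
1(m) covers 0:j
2(i) covers 1:m
3(m) covers 2:i
4(j) covers 3:m
5(l) covers 4:j
6(j) covers 5:l
7(i) covers 3:m
8(m) covers 6:j, 7:i
floor of heap: 0:j
completions by unplaced set U, small U first (add the entries for U minus each lowest piece of U):
  |U|=1: {8}:1
  |U|=2: {6,8}:1  {7,8}:1
  |U|=3: {5,6,8}:1  {6,7,8}:2
  |U|=4: {4,5,6,8}:1  {5,6,7,8}:3
  |U|=5: {4,5,6,7,8}:4
  |U|=6: {3,4,5,6,7,8}:4
  |U|=7: {2,3,4,5,6,7,8}:4
  start at 0(j): 4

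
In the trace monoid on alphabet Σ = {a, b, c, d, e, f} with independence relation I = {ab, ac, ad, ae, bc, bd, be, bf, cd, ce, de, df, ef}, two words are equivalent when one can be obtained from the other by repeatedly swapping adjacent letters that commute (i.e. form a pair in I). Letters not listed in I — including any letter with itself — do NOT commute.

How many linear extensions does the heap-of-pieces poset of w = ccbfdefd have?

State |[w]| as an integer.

840

0(c) covers ∅
1(c) covers 0:c
2(b) covers ∅
3(f) covers 1:c
4(d) covers ∅
5(e) covers ∅
6(f) covers 3:f
7(d) covers 4:d
floor of heap: 0:c, 2:b, 4:d, 5:e
completions by unplaced set U, small U first (add the entries for U minus each lowest piece of U):
  |U|=1: {2}:1  {5}:1  {6}:1  {7}:1
  |U|=2: {2,5}:2  {2,6}:2  {2,7}:2  {3,6}:1  {4,7}:1  {5,6}:2  {5,7}:2  {6,7}:2
  |U|=3: {1,3,6}:1  {2,3,6}:3  {2,4,7}:3  {2,5,6}:6  {2,5,7}:6  {2,6,7}:6  {3,5,6}:3  {3,6,7}:3  {4,5,7}:3  {4,6,7}:3  {5,6,7}:6
  |U|=4: {0,1,3,6}:1  {1,2,3,6}:4  {1,3,5,6}:4  {1,3,6,7}:4  {2,3,5,6}:12  {2,3,6,7}:12  {2,4,5,7}:12  {2,4,6,7}:12  {2,5,6,7}:24  {3,4,6,7}:6  {3,5,6,7}:12  {4,5,6,7}:12
  |U|=5: {0,1,2,3,6}:5  {0,1,3,5,6}:5  {0,1,3,6,7}:5  {1,2,3,5,6}:20  {1,2,3,6,7}:20  {1,3,4,6,7}:10  {1,3,5,6,7}:20  {2,3,4,6,7}:30  {2,3,5,6,7}:60  {2,4,5,6,7}:60  {3,4,5,6,7}:30
  |U|=6: {0,1,2,3,5,6}:30  {0,1,2,3,6,7}:30  {0,1,3,4,6,7}:15  {0,1,3,5,6,7}:30  {1,2,3,4,6,7}:60  {1,2,3,5,6,7}:120  {1,3,4,5,6,7}:60  {2,3,4,5,6,7}:180
  start at 0(c): 420
  start at 2(b): 105
  start at 4(d): 210
  start at 5(e): 105
sum over floor = 840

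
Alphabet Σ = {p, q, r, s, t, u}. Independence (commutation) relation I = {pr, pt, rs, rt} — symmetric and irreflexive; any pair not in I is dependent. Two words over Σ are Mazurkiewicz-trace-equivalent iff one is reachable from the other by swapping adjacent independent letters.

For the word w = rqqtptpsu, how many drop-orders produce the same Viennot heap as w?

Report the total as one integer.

6

#0=r has no predecessor
#1=q depends on [0:r]
#2=q depends on [1:q]
#3=t depends on [2:q]
#4=p depends on [2:q]
#5=t depends on [3:t]
#6=p depends on [4:p]
#7=s depends on [5:t, 6:p]
#8=u depends on [7:s]
sources: [0:r]
N(rest) = Σ N(rest − s) over sources s of rest; N(one piece) = 1:
  size 1 → [8]=1
  size 2 → [7,8]=1
  size 3 → [5,7,8]=1  [6,7,8]=1
  size 4 → [3,5,7,8]=1  [4,6,7,8]=1  [5,6,7,8]=2
  size 5 → [3,5,6,7,8]=3  [4,5,6,7,8]=3
  size 6 → [3,4,5,6,7,8]=6
  size 7 → [2,3,4,5,6,7,8]=6
  first=0(r) contributes 6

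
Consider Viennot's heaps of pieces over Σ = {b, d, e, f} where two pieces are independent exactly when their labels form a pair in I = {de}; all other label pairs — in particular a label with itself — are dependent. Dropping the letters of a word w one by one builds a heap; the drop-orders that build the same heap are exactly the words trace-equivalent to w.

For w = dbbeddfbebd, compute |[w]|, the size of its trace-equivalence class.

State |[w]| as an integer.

0(d) covers ∅
1(b) covers 0:d
2(b) covers 1:b
3(e) covers 2:b
4(d) covers 2:b
5(d) covers 4:d
6(f) covers 3:e, 5:d
7(b) covers 6:f
8(e) covers 7:b
9(b) covers 8:e
10(d) covers 9:b
floor of heap: 0:d
completions by unplaced set U, small U first (add the entries for U minus each lowest piece of U):
  |U|=1: {10}:1
  |U|=2: {9,10}:1
  |U|=3: {8,9,10}:1
  |U|=4: {7,8,9,10}:1
  |U|=5: {6,7,8,9,10}:1
  |U|=6: {3,6,7,8,9,10}:1  {5,6,7,8,9,10}:1
  |U|=7: {3,5,6,7,8,9,10}:2  {4,5,6,7,8,9,10}:1
  |U|=8: {3,4,5,6,7,8,9,10}:3
  |U|=9: {2,3,4,5,6,7,8,9,10}:3
  start at 0(d): 3

3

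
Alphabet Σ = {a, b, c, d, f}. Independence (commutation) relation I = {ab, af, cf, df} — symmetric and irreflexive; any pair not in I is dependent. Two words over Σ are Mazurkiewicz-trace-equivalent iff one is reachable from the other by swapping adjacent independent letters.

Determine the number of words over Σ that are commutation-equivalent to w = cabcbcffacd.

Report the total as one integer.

30

0(c) covers ∅
1(a) covers 0:c
2(b) covers 0:c
3(c) covers 1:a, 2:b
4(b) covers 3:c
5(c) covers 4:b
6(f) covers 4:b
7(f) covers 6:f
8(a) covers 5:c
9(c) covers 8:a
10(d) covers 9:c
floor of heap: 0:c
completions by unplaced set U, small U first (add the entries for U minus each lowest piece of U):
  |U|=1: {7}:1  {10}:1
  |U|=2: {6,7}:1  {7,10}:2  {9,10}:1
  |U|=3: {6,7,10}:3  {7,9,10}:3  {8,9,10}:1
  |U|=4: {5,8,9,10}:1  {6,7,9,10}:6  {7,8,9,10}:4
  |U|=5: {5,7,8,9,10}:5  {6,7,8,9,10}:10
  |U|=6: {5,6,7,8,9,10}:15
  |U|=7: {4,5,6,7,8,9,10}:15
  |U|=8: {3,4,5,6,7,8,9,10}:15
  |U|=9: {1,3,4,5,6,7,8,9,10}:15  {2,3,4,5,6,7,8,9,10}:15
  start at 0(c): 30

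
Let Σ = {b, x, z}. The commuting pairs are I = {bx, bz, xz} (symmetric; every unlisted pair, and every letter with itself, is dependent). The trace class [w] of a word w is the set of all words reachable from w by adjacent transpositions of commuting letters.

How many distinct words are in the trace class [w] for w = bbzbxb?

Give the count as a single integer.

30

#0=b has no predecessor
#1=b depends on [0:b]
#2=z has no predecessor
#3=b depends on [1:b]
#4=x has no predecessor
#5=b depends on [3:b]
sources: [0:b, 2:z, 4:x]
N(rest) = Σ N(rest − s) over sources s of rest; N(one piece) = 1:
  size 1 → [2]=1  [4]=1  [5]=1
  size 2 → [2,4]=2  [2,5]=2  [3,5]=1  [4,5]=2
  size 3 → [1,3,5]=1  [2,3,5]=3  [2,4,5]=6  [3,4,5]=3
  size 4 → [0,1,3,5]=1  [1,2,3,5]=4  [1,3,4,5]=4  [2,3,4,5]=12
  first=0(b) contributes 20
  first=2(z) contributes 5
  first=4(x) contributes 5
|[w]| = 30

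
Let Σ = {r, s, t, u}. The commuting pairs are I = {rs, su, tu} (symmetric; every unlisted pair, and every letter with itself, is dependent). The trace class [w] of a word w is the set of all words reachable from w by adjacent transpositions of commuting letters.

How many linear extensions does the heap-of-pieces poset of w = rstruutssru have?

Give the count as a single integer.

0(r) covers ∅
1(s) covers ∅
2(t) covers 0:r, 1:s
3(r) covers 2:t
4(u) covers 3:r
5(u) covers 4:u
6(t) covers 3:r
7(s) covers 6:t
8(s) covers 7:s
9(r) covers 5:u, 6:t
10(u) covers 9:r
floor of heap: 0:r, 1:s
completions by unplaced set U, small U first (add the entries for U minus each lowest piece of U):
  |U|=1: {8}:1  {10}:1
  |U|=2: {7,8}:1  {8,10}:2  {9,10}:1
  |U|=3: {5,9,10}:1  {7,8,10}:3  {8,9,10}:3
  |U|=4: {4,5,9,10}:1  {5,8,9,10}:4  {7,8,9,10}:6
  |U|=5: {4,5,8,9,10}:5  {5,7,8,9,10}:10  {6,7,8,9,10}:6
  |U|=6: {4,5,7,8,9,10}:15  {5,6,7,8,9,10}:16
  |U|=7: {4,5,6,7,8,9,10}:31
  |U|=8: {3,4,5,6,7,8,9,10}:31
  |U|=9: {2,3,4,5,6,7,8,9,10}:31
  start at 0(r): 31
  start at 1(s): 31
sum over floor = 62

62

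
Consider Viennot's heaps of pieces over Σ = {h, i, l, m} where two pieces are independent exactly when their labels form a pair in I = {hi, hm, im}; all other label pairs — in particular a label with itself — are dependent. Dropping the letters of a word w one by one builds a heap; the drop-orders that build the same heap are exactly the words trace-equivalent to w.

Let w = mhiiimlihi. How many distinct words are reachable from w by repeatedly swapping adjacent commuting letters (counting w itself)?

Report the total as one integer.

0(m) covers ∅
1(h) covers ∅
2(i) covers ∅
3(i) covers 2:i
4(i) covers 3:i
5(m) covers 0:m
6(l) covers 1:h, 4:i, 5:m
7(i) covers 6:l
8(h) covers 6:l
9(i) covers 7:i
floor of heap: 0:m, 1:h, 2:i
completions by unplaced set U, small U first (add the entries for U minus each lowest piece of U):
  |U|=1: {8}:1  {9}:1
  |U|=2: {7,9}:1  {8,9}:2
  |U|=3: {7,8,9}:3
  |U|=4: {6,7,8,9}:3
  |U|=5: {1,6,7,8,9}:3  {4,6,7,8,9}:3  {5,6,7,8,9}:3
  |U|=6: {0,5,6,7,8,9}:3  {1,4,6,7,8,9}:6  {1,5,6,7,8,9}:6  {3,4,6,7,8,9}:3  {4,5,6,7,8,9}:6
  |U|=7: {0,1,5,6,7,8,9}:9  {0,4,5,6,7,8,9}:9  {1,3,4,6,7,8,9}:9  {1,4,5,6,7,8,9}:18  {2,3,4,6,7,8,9}:3  {3,4,5,6,7,8,9}:9
  |U|=8: {0,1,4,5,6,7,8,9}:36  {0,3,4,5,6,7,8,9}:18  {1,2,3,4,6,7,8,9}:12  {1,3,4,5,6,7,8,9}:36  {2,3,4,5,6,7,8,9}:12
  start at 0(m): 60
  start at 1(h): 30
  start at 2(i): 90
sum over floor = 180

180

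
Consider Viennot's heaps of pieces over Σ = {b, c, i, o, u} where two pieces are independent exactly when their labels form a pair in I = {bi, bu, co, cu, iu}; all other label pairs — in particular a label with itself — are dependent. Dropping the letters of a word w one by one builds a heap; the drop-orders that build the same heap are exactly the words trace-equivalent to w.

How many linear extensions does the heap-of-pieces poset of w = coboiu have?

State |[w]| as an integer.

drop 0:c onto floor
drop 1:o onto floor
drop 2:b onto {0:c, 1:o}
drop 3:o onto {2:b}
drop 4:i onto {3:o}
drop 5:u onto {3:o}
ground layer = {0:c, 1:o}
drop-orders for the pieces not yet dropped (sum over which currently-grounded one goes next):
  1 to go: {4} 1  {5} 1
  2 to go: {4,5} 2
  3 to go: {3,4,5} 2
  4 to go: {2,3,4,5} 2
  if 0:c drops first: 2 orders
  if 1:o drops first: 2 orders
heap linearizations: 4

4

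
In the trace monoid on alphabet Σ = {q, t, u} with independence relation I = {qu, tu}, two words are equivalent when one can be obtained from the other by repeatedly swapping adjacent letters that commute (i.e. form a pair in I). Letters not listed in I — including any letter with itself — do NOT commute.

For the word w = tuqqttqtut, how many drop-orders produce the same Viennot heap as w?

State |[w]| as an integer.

piece 0:t — minimal
piece 1:u — minimal
piece 2:q rests on {0:t}
piece 3:q rests on {2:q}
piece 4:t rests on {3:q}
piece 5:t rests on {4:t}
piece 6:q rests on {5:t}
piece 7:t rests on {6:q}
piece 8:u rests on {1:u}
piece 9:t rests on {7:t}
minimal pieces: {0:t, 1:u}
ways to finish when only these pieces remain (= sum over removing one remaining piece with nothing left below it):
  1 left: {8}→1  {9}→1
  2 left: {1,8}→1  {7,9}→1  {8,9}→2
  3 left: {1,8,9}→3  {6,7,9}→1  {7,8,9}→3
  4 left: {1,7,8,9}→6  {5,6,7,9}→1  {6,7,8,9}→4
  5 left: {1,6,7,8,9}→10  {4,5,6,7,9}→1  {5,6,7,8,9}→5
  6 left: {1,5,6,7,8,9}→15  {3,4,5,6,7,9}→1  {4,5,6,7,8,9}→6
  7 left: {1,4,5,6,7,8,9}→21  {2,3,4,5,6,7,9}→1  {3,4,5,6,7,8,9}→7
  8 left: {0,2,3,4,5,6,7,9}→1  {1,3,4,5,6,7,8,9}→28  {2,3,4,5,6,7,8,9}→8
  placing 0:t first → 36 extensions
  placing 1:u first → 9 extensions
total linear extensions = 45

45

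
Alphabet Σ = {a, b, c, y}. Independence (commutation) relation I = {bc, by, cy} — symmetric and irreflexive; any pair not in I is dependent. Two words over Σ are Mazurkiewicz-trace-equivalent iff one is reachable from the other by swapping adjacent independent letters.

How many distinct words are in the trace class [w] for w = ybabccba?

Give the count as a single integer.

drop 0:y onto floor
drop 1:b onto floor
drop 2:a onto {0:y, 1:b}
drop 3:b onto {2:a}
drop 4:c onto {2:a}
drop 5:c onto {4:c}
drop 6:b onto {3:b}
drop 7:a onto {5:c, 6:b}
ground layer = {0:y, 1:b}
drop-orders for the pieces not yet dropped (sum over which currently-grounded one goes next):
  1 to go: {7} 1
  2 to go: {5,7} 1  {6,7} 1
  3 to go: {3,6,7} 1  {4,5,7} 1  {5,6,7} 2
  4 to go: {3,5,6,7} 3  {4,5,6,7} 3
  5 to go: {3,4,5,6,7} 6
  6 to go: {2,3,4,5,6,7} 6
  if 0:y drops first: 6 orders
  if 1:b drops first: 6 orders
heap linearizations: 12

12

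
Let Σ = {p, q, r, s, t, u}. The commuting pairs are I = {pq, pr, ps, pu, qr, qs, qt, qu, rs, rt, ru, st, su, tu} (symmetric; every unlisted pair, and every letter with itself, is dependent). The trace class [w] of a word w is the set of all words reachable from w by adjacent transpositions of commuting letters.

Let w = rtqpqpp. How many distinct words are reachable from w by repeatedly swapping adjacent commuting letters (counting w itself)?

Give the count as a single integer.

drop 0:r onto floor
drop 1:t onto floor
drop 2:q onto floor
drop 3:p onto {1:t}
drop 4:q onto {2:q}
drop 5:p onto {3:p}
drop 6:p onto {5:p}
ground layer = {0:r, 1:t, 2:q}
drop-orders for the pieces not yet dropped (sum over which currently-grounded one goes next):
  1 to go: {0} 1  {4} 1  {6} 1
  2 to go: {0,4} 2  {0,6} 2  {2,4} 1  {4,6} 2  {5,6} 1
  3 to go: {0,2,4} 3  {0,4,6} 6  {0,5,6} 3  {2,4,6} 3  {3,5,6} 1  {4,5,6} 3
  4 to go: {0,2,4,6} 12  {0,3,5,6} 4  {0,4,5,6} 12  {1,3,5,6} 1  {2,4,5,6} 6  {3,4,5,6} 4
  5 to go: {0,1,3,5,6} 5  {0,2,4,5,6} 30  {0,3,4,5,6} 20  {1,3,4,5,6} 5  {2,3,4,5,6} 10
  if 0:r drops first: 15 orders
  if 1:t drops first: 60 orders
  if 2:q drops first: 30 orders
heap linearizations: 105

105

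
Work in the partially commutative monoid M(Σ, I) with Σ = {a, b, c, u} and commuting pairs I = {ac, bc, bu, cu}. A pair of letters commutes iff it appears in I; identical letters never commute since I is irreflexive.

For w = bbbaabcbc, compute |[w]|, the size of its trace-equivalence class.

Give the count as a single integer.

36

#0=b has no predecessor
#1=b depends on [0:b]
#2=b depends on [1:b]
#3=a depends on [2:b]
#4=a depends on [3:a]
#5=b depends on [4:a]
#6=c has no predecessor
#7=b depends on [5:b]
#8=c depends on [6:c]
sources: [0:b, 6:c]
N(rest) = Σ N(rest − s) over sources s of rest; N(one piece) = 1:
  size 1 → [7]=1  [8]=1
  size 2 → [5,7]=1  [6,8]=1  [7,8]=2
  size 3 → [4,5,7]=1  [5,7,8]=3  [6,7,8]=3
  size 4 → [3,4,5,7]=1  [4,5,7,8]=4  [5,6,7,8]=6
  size 5 → [2,3,4,5,7]=1  [3,4,5,7,8]=5  [4,5,6,7,8]=10
  size 6 → [1,2,3,4,5,7]=1  [2,3,4,5,7,8]=6  [3,4,5,6,7,8]=15
  size 7 → [0,1,2,3,4,5,7]=1  [1,2,3,4,5,7,8]=7  [2,3,4,5,6,7,8]=21
  first=0(b) contributes 28
  first=6(c) contributes 8
|[w]| = 36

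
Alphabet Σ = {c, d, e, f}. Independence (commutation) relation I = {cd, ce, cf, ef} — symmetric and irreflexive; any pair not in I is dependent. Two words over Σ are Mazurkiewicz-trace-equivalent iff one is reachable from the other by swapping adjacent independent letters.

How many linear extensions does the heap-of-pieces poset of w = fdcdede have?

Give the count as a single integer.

7

#0=f has no predecessor
#1=d depends on [0:f]
#2=c has no predecessor
#3=d depends on [1:d]
#4=e depends on [3:d]
#5=d depends on [4:e]
#6=e depends on [5:d]
sources: [0:f, 2:c]
N(rest) = Σ N(rest − s) over sources s of rest; N(one piece) = 1:
  size 1 → [2]=1  [6]=1
  size 2 → [2,6]=2  [5,6]=1
  size 3 → [2,5,6]=3  [4,5,6]=1
  size 4 → [2,4,5,6]=4  [3,4,5,6]=1
  size 5 → [1,3,4,5,6]=1  [2,3,4,5,6]=5
  first=0(f) contributes 6
  first=2(c) contributes 1
|[w]| = 7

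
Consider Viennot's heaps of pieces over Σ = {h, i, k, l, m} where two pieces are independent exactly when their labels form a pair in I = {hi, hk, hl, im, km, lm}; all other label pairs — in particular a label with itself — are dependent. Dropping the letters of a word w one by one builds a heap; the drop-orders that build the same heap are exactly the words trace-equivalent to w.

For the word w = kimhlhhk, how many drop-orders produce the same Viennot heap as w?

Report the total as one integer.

piece 0:k — minimal
piece 1:i rests on {0:k}
piece 2:m — minimal
piece 3:h rests on {2:m}
piece 4:l rests on {1:i}
piece 5:h rests on {3:h}
piece 6:h rests on {5:h}
piece 7:k rests on {4:l}
minimal pieces: {0:k, 2:m}
ways to finish when only these pieces remain (= sum over removing one remaining piece with nothing left below it):
  1 left: {6}→1  {7}→1
  2 left: {4,7}→1  {5,6}→1  {6,7}→2
  3 left: {1,4,7}→1  {3,5,6}→1  {4,6,7}→3  {5,6,7}→3
  4 left: {0,1,4,7}→1  {1,4,6,7}→4  {2,3,5,6}→1  {3,5,6,7}→4  {4,5,6,7}→6
  5 left: {0,1,4,6,7}→5  {1,4,5,6,7}→10  {2,3,5,6,7}→5  {3,4,5,6,7}→10
  6 left: {0,1,4,5,6,7}→15  {1,3,4,5,6,7}→20  {2,3,4,5,6,7}→15
  placing 0:k first → 35 extensions
  placing 2:m first → 35 extensions
total linear extensions = 70

70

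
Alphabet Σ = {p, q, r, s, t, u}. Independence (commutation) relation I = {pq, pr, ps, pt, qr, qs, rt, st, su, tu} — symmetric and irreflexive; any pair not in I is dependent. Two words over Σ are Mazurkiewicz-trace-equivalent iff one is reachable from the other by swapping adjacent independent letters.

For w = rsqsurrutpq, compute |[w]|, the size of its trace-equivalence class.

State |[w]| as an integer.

133

0(r) covers ∅
1(s) covers 0:r
2(q) covers ∅
3(s) covers 1:s
4(u) covers 0:r, 2:q
5(r) covers 3:s, 4:u
6(r) covers 5:r
7(u) covers 6:r
8(t) covers 2:q
9(p) covers 7:u
10(q) covers 7:u, 8:t
floor of heap: 0:r, 2:q
completions by unplaced set U, small U first (add the entries for U minus each lowest piece of U):
  |U|=1: {9}:1  {10}:1
  |U|=2: {8,10}:1  {9,10}:2
  |U|=3: {7,9,10}:2  {8,9,10}:3
  |U|=4: {6,7,9,10}:2  {7,8,9,10}:5
  |U|=5: {5,6,7,9,10}:2  {6,7,8,9,10}:7
  |U|=6: {3,5,6,7,9,10}:2  {4,5,6,7,9,10}:2  {5,6,7,8,9,10}:9
  |U|=7: {1,3,5,6,7,9,10}:2  {3,4,5,6,7,9,10}:4  {3,5,6,7,8,9,10}:11  {4,5,6,7,8,9,10}:11
  |U|=8: {1,3,4,5,6,7,9,10}:6  {1,3,5,6,7,8,9,10}:13  {2,4,5,6,7,8,9,10}:11  {3,4,5,6,7,8,9,10}:26
  |U|=9: {0,1,3,4,5,6,7,9,10}:6  {1,3,4,5,6,7,8,9,10}:45  {2,3,4,5,6,7,8,9,10}:37
  start at 0(r): 82
  start at 2(q): 51
sum over floor = 133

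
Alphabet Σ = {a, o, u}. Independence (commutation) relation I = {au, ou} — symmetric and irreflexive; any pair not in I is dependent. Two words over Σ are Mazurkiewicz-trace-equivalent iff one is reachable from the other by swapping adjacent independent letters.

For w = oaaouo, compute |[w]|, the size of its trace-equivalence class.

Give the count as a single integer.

#0=o has no predecessor
#1=a depends on [0:o]
#2=a depends on [1:a]
#3=o depends on [2:a]
#4=u has no predecessor
#5=o depends on [3:o]
sources: [0:o, 4:u]
N(rest) = Σ N(rest − s) over sources s of rest; N(one piece) = 1:
  size 1 → [4]=1  [5]=1
  size 2 → [3,5]=1  [4,5]=2
  size 3 → [2,3,5]=1  [3,4,5]=3
  size 4 → [1,2,3,5]=1  [2,3,4,5]=4
  first=0(o) contributes 5
  first=4(u) contributes 1
|[w]| = 6

6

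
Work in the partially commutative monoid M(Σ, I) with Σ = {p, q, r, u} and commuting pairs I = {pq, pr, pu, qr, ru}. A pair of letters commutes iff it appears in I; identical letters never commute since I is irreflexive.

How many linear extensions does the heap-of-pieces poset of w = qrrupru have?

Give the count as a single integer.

0(q) covers ∅
1(r) covers ∅
2(r) covers 1:r
3(u) covers 0:q
4(p) covers ∅
5(r) covers 2:r
6(u) covers 3:u
floor of heap: 0:q, 1:r, 4:p
completions by unplaced set U, small U first (add the entries for U minus each lowest piece of U):
  |U|=1: {4}:1  {5}:1  {6}:1
  |U|=2: {2,5}:1  {3,6}:1  {4,5}:2  {4,6}:2  {5,6}:2
  |U|=3: {0,3,6}:1  {1,2,5}:1  {2,4,5}:3  {2,5,6}:3  {3,4,6}:3  {3,5,6}:3  {4,5,6}:6
  |U|=4: {0,3,4,6}:4  {0,3,5,6}:4  {1,2,4,5}:4  {1,2,5,6}:4  {2,3,5,6}:6  {2,4,5,6}:12  {3,4,5,6}:12
  |U|=5: {0,2,3,5,6}:10  {0,3,4,5,6}:20  {1,2,3,5,6}:10  {1,2,4,5,6}:20  {2,3,4,5,6}:30
  start at 0(q): 60
  start at 1(r): 60
  start at 4(p): 20
sum over floor = 140

140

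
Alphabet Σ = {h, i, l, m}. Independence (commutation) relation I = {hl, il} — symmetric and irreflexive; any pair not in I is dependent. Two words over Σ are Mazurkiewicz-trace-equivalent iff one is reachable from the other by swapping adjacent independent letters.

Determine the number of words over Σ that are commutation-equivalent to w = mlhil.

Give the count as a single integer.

6

piece 0:m — minimal
piece 1:l rests on {0:m}
piece 2:h rests on {0:m}
piece 3:i rests on {2:h}
piece 4:l rests on {1:l}
minimal pieces: {0:m}
ways to finish when only these pieces remain (= sum over removing one remaining piece with nothing left below it):
  1 left: {3}→1  {4}→1
  2 left: {1,4}→1  {2,3}→1  {3,4}→2
  3 left: {1,3,4}→3  {2,3,4}→3
  placing 0:m first → 6 extensions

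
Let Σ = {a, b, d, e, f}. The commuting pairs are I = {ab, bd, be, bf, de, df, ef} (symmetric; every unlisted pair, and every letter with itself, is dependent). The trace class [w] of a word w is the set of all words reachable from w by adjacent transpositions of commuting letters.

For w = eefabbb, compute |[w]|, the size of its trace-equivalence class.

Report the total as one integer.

105

#0=e has no predecessor
#1=e depends on [0:e]
#2=f has no predecessor
#3=a depends on [1:e, 2:f]
#4=b has no predecessor
#5=b depends on [4:b]
#6=b depends on [5:b]
sources: [0:e, 2:f, 4:b]
N(rest) = Σ N(rest − s) over sources s of rest; N(one piece) = 1:
  size 1 → [3]=1  [6]=1
  size 2 → [1,3]=1  [2,3]=1  [3,6]=2  [5,6]=1
  size 3 → [0,1,3]=1  [1,2,3]=2  [1,3,6]=3  [2,3,6]=3  [3,5,6]=3  [4,5,6]=1
  size 4 → [0,1,2,3]=3  [0,1,3,6]=4  [1,2,3,6]=8  [1,3,5,6]=6  [2,3,5,6]=6  [3,4,5,6]=4
  size 5 → [0,1,2,3,6]=15  [0,1,3,5,6]=10  [1,2,3,5,6]=20  [1,3,4,5,6]=10  [2,3,4,5,6]=10
  first=0(e) contributes 40
  first=2(f) contributes 20
  first=4(b) contributes 45
|[w]| = 105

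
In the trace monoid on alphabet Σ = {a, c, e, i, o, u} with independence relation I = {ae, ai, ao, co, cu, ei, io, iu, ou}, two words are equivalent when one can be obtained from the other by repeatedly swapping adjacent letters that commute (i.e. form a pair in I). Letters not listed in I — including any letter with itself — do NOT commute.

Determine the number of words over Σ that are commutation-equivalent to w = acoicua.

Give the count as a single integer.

28

0(a) covers ∅
1(c) covers 0:a
2(o) covers ∅
3(i) covers 1:c
4(c) covers 3:i
5(u) covers 0:a
6(a) covers 4:c, 5:u
floor of heap: 0:a, 2:o
completions by unplaced set U, small U first (add the entries for U minus each lowest piece of U):
  |U|=1: {2}:1  {6}:1
  |U|=2: {2,6}:2  {4,6}:1  {5,6}:1
  |U|=3: {2,4,6}:3  {2,5,6}:3  {3,4,6}:1  {4,5,6}:2
  |U|=4: {1,3,4,6}:1  {2,3,4,6}:4  {2,4,5,6}:8  {3,4,5,6}:3
  |U|=5: {1,2,3,4,6}:5  {1,3,4,5,6}:4  {2,3,4,5,6}:15
  start at 0(a): 24
  start at 2(o): 4
sum over floor = 28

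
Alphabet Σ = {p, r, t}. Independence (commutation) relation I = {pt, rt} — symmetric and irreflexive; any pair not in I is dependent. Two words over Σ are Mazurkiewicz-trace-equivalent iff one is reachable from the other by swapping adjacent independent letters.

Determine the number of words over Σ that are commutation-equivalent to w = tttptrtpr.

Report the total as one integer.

piece 0:t — minimal
piece 1:t rests on {0:t}
piece 2:t rests on {1:t}
piece 3:p — minimal
piece 4:t rests on {2:t}
piece 5:r rests on {3:p}
piece 6:t rests on {4:t}
piece 7:p rests on {5:r}
piece 8:r rests on {7:p}
minimal pieces: {0:t, 3:p}
ways to finish when only these pieces remain (= sum over removing one remaining piece with nothing left below it):
  1 left: {6}→1  {8}→1
  2 left: {4,6}→1  {6,8}→2  {7,8}→1
  3 left: {2,4,6}→1  {4,6,8}→3  {5,7,8}→1  {6,7,8}→3
  4 left: {1,2,4,6}→1  {2,4,6,8}→4  {3,5,7,8}→1  {4,6,7,8}→6  {5,6,7,8}→4
  5 left: {0,1,2,4,6}→1  {1,2,4,6,8}→5  {2,4,6,7,8}→10  {3,5,6,7,8}→5  {4,5,6,7,8}→10
  6 left: {0,1,2,4,6,8}→6  {1,2,4,6,7,8}→15  {2,4,5,6,7,8}→20  {3,4,5,6,7,8}→15
  7 left: {0,1,2,4,6,7,8}→21  {1,2,4,5,6,7,8}→35  {2,3,4,5,6,7,8}→35
  placing 0:t first → 70 extensions
  placing 3:p first → 56 extensions
total linear extensions = 126

126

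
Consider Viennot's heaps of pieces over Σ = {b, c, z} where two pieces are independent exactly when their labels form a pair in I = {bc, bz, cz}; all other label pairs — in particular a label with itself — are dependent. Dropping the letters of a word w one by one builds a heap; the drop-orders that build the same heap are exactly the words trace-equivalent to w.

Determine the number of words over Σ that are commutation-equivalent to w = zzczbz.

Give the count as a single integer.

piece 0:z — minimal
piece 1:z rests on {0:z}
piece 2:c — minimal
piece 3:z rests on {1:z}
piece 4:b — minimal
piece 5:z rests on {3:z}
minimal pieces: {0:z, 2:c, 4:b}
ways to finish when only these pieces remain (= sum over removing one remaining piece with nothing left below it):
  1 left: {2}→1  {4}→1  {5}→1
  2 left: {2,4}→2  {2,5}→2  {3,5}→1  {4,5}→2
  3 left: {1,3,5}→1  {2,3,5}→3  {2,4,5}→6  {3,4,5}→3
  4 left: {0,1,3,5}→1  {1,2,3,5}→4  {1,3,4,5}→4  {2,3,4,5}→12
  placing 0:z first → 20 extensions
  placing 2:c first → 5 extensions
  placing 4:b first → 5 extensions
total linear extensions = 30

30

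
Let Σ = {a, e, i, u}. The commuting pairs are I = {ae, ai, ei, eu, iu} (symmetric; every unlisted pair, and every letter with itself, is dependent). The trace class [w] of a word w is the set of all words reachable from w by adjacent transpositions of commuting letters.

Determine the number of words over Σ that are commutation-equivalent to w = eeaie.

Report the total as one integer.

0(e) covers ∅
1(e) covers 0:e
2(a) covers ∅
3(i) covers ∅
4(e) covers 1:e
floor of heap: 0:e, 2:a, 3:i
completions by unplaced set U, small U first (add the entries for U minus each lowest piece of U):
  |U|=1: {2}:1  {3}:1  {4}:1
  |U|=2: {1,4}:1  {2,3}:2  {2,4}:2  {3,4}:2
  |U|=3: {0,1,4}:1  {1,2,4}:3  {1,3,4}:3  {2,3,4}:6
  start at 0(e): 12
  start at 2(a): 4
  start at 3(i): 4
sum over floor = 20

20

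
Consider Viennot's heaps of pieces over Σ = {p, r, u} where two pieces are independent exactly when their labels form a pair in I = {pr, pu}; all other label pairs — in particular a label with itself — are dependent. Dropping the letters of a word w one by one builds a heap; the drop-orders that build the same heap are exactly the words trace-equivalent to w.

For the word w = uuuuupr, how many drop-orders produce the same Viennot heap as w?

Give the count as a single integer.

7

drop 0:u onto floor
drop 1:u onto {0:u}
drop 2:u onto {1:u}
drop 3:u onto {2:u}
drop 4:u onto {3:u}
drop 5:p onto floor
drop 6:r onto {4:u}
ground layer = {0:u, 5:p}
drop-orders for the pieces not yet dropped (sum over which currently-grounded one goes next):
  1 to go: {5} 1  {6} 1
  2 to go: {4,6} 1  {5,6} 2
  3 to go: {3,4,6} 1  {4,5,6} 3
  4 to go: {2,3,4,6} 1  {3,4,5,6} 4
  5 to go: {1,2,3,4,6} 1  {2,3,4,5,6} 5
  if 0:u drops first: 6 orders
  if 5:p drops first: 1 orders
heap linearizations: 7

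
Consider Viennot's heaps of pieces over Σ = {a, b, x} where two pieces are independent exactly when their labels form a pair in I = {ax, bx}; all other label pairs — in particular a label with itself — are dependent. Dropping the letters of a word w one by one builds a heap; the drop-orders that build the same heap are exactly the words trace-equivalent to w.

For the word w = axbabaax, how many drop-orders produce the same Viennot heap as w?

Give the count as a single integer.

28

0(a) covers ∅
1(x) covers ∅
2(b) covers 0:a
3(a) covers 2:b
4(b) covers 3:a
5(a) covers 4:b
6(a) covers 5:a
7(x) covers 1:x
floor of heap: 0:a, 1:x
completions by unplaced set U, small U first (add the entries for U minus each lowest piece of U):
  |U|=1: {6}:1  {7}:1
  |U|=2: {1,7}:1  {5,6}:1  {6,7}:2
  |U|=3: {1,6,7}:3  {4,5,6}:1  {5,6,7}:3
  |U|=4: {1,5,6,7}:6  {3,4,5,6}:1  {4,5,6,7}:4
  |U|=5: {1,4,5,6,7}:10  {2,3,4,5,6}:1  {3,4,5,6,7}:5
  |U|=6: {0,2,3,4,5,6}:1  {1,3,4,5,6,7}:15  {2,3,4,5,6,7}:6
  start at 0(a): 21
  start at 1(x): 7
sum over floor = 28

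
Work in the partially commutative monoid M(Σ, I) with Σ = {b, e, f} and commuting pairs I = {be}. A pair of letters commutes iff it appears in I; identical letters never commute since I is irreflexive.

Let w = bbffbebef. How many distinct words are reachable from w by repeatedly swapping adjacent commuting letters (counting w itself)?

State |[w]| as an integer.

#0=b has no predecessor
#1=b depends on [0:b]
#2=f depends on [1:b]
#3=f depends on [2:f]
#4=b depends on [3:f]
#5=e depends on [3:f]
#6=b depends on [4:b]
#7=e depends on [5:e]
#8=f depends on [6:b, 7:e]
sources: [0:b]
N(rest) = Σ N(rest − s) over sources s of rest; N(one piece) = 1:
  size 1 → [8]=1
  size 2 → [6,8]=1  [7,8]=1
  size 3 → [4,6,8]=1  [5,7,8]=1  [6,7,8]=2
  size 4 → [4,6,7,8]=3  [5,6,7,8]=3
  size 5 → [4,5,6,7,8]=6
  size 6 → [3,4,5,6,7,8]=6
  size 7 → [2,3,4,5,6,7,8]=6
  first=0(b) contributes 6

6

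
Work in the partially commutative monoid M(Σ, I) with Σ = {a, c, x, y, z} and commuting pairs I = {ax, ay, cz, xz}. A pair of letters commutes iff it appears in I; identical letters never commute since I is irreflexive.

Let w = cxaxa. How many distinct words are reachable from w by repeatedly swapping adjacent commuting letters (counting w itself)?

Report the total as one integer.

6

#0=c has no predecessor
#1=x depends on [0:c]
#2=a depends on [0:c]
#3=x depends on [1:x]
#4=a depends on [2:a]
sources: [0:c]
N(rest) = Σ N(rest − s) over sources s of rest; N(one piece) = 1:
  size 1 → [3]=1  [4]=1
  size 2 → [1,3]=1  [2,4]=1  [3,4]=2
  size 3 → [1,3,4]=3  [2,3,4]=3
  first=0(c) contributes 6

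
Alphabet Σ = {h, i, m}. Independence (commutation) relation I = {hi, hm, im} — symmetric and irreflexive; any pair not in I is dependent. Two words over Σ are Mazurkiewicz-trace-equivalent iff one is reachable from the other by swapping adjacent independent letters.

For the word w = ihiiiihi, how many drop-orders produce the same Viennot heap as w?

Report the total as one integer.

0(i) covers ∅
1(h) covers ∅
2(i) covers 0:i
3(i) covers 2:i
4(i) covers 3:i
5(i) covers 4:i
6(h) covers 1:h
7(i) covers 5:i
floor of heap: 0:i, 1:h
completions by unplaced set U, small U first (add the entries for U minus each lowest piece of U):
  |U|=1: {6}:1  {7}:1
  |U|=2: {1,6}:1  {5,7}:1  {6,7}:2
  |U|=3: {1,6,7}:3  {4,5,7}:1  {5,6,7}:3
  |U|=4: {1,5,6,7}:6  {3,4,5,7}:1  {4,5,6,7}:4
  |U|=5: {1,4,5,6,7}:10  {2,3,4,5,7}:1  {3,4,5,6,7}:5
  |U|=6: {0,2,3,4,5,7}:1  {1,3,4,5,6,7}:15  {2,3,4,5,6,7}:6
  start at 0(i): 21
  start at 1(h): 7
sum over floor = 28

28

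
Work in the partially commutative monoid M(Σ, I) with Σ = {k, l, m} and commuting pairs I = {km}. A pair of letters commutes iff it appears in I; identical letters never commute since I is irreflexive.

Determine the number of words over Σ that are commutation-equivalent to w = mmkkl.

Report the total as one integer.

piece 0:m — minimal
piece 1:m rests on {0:m}
piece 2:k — minimal
piece 3:k rests on {2:k}
piece 4:l rests on {1:m, 3:k}
minimal pieces: {0:m, 2:k}
ways to finish when only these pieces remain (= sum over removing one remaining piece with nothing left below it):
  1 left: {4}→1
  2 left: {1,4}→1  {3,4}→1
  3 left: {0,1,4}→1  {1,3,4}→2  {2,3,4}→1
  placing 0:m first → 3 extensions
  placing 2:k first → 3 extensions
total linear extensions = 6

6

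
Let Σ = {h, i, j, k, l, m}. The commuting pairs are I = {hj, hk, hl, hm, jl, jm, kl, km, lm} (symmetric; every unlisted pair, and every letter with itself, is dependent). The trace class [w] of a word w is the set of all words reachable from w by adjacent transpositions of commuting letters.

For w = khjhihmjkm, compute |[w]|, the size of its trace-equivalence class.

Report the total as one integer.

180

#0=k has no predecessor
#1=h has no predecessor
#2=j depends on [0:k]
#3=h depends on [1:h]
#4=i depends on [2:j, 3:h]
#5=h depends on [4:i]
#6=m depends on [4:i]
#7=j depends on [4:i]
#8=k depends on [7:j]
#9=m depends on [6:m]
sources: [0:k, 1:h]
N(rest) = Σ N(rest − s) over sources s of rest; N(one piece) = 1:
  size 1 → [5]=1  [8]=1  [9]=1
  size 2 → [5,8]=2  [5,9]=2  [6,9]=1  [7,8]=1  [8,9]=2
  size 3 → [5,6,9]=3  [5,7,8]=3  [5,8,9]=6  [6,8,9]=3  [7,8,9]=3
  size 4 → [5,6,8,9]=12  [5,7,8,9]=12  [6,7,8,9]=6
  size 5 → [5,6,7,8,9]=30
  size 6 → [4,5,6,7,8,9]=30
  size 7 → [2,4,5,6,7,8,9]=30  [3,4,5,6,7,8,9]=30
  size 8 → [0,2,4,5,6,7,8,9]=30  [1,3,4,5,6,7,8,9]=30  [2,3,4,5,6,7,8,9]=60
  first=0(k) contributes 90
  first=1(h) contributes 90
|[w]| = 180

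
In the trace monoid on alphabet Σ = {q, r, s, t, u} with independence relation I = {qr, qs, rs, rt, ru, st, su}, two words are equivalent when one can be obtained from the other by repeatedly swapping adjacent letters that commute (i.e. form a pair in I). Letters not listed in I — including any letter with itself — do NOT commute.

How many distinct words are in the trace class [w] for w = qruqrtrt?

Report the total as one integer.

56

drop 0:q onto floor
drop 1:r onto floor
drop 2:u onto {0:q}
drop 3:q onto {2:u}
drop 4:r onto {1:r}
drop 5:t onto {3:q}
drop 6:r onto {4:r}
drop 7:t onto {5:t}
ground layer = {0:q, 1:r}
drop-orders for the pieces not yet dropped (sum over which currently-grounded one goes next):
  1 to go: {6} 1  {7} 1
  2 to go: {4,6} 1  {5,7} 1  {6,7} 2
  3 to go: {1,4,6} 1  {3,5,7} 1  {4,6,7} 3  {5,6,7} 3
  4 to go: {1,4,6,7} 4  {2,3,5,7} 1  {3,5,6,7} 4  {4,5,6,7} 6
  5 to go: {0,2,3,5,7} 1  {1,4,5,6,7} 10  {2,3,5,6,7} 5  {3,4,5,6,7} 10
  6 to go: {0,2,3,5,6,7} 6  {1,3,4,5,6,7} 20  {2,3,4,5,6,7} 15
  if 0:q drops first: 35 orders
  if 1:r drops first: 21 orders
heap linearizations: 56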